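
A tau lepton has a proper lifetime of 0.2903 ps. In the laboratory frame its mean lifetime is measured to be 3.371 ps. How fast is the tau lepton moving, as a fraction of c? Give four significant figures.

v = 0.9963c

γ = Δt/τ₀ = 3.371/0.2903 = 11.61
β = √(1 − 1/γ²) = √(1 − 0.007416) = √0.9926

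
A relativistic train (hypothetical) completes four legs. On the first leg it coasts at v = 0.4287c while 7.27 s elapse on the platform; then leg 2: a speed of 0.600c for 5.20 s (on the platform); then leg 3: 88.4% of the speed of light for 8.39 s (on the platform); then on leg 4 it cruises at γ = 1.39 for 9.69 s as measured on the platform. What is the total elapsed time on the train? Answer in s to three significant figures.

τ = 21.6 s

Leg 1: γ = 1/√(1 − 0.4287²) = 1/√0.8162 = 1.107; τ_1 = 7.27/1.107 = 6.568 s.
Leg 2: γ = 1/√(1 − 0.600²) = 1/√0.6400 = 1.250; τ_2 = 5.20/1.250 = 4.160 s.
Leg 3: β = 0.884; γ = 1/√(1 − 0.884²) = 1/√0.2185 = 2.139; τ_3 = 8.39/2.139 = 3.922 s.
Leg 4: γ = 1.39; τ_4 = 9.69/1.390 = 6.971 s.
Total: 6.568 + 4.160 + 3.922 + 6.971 s.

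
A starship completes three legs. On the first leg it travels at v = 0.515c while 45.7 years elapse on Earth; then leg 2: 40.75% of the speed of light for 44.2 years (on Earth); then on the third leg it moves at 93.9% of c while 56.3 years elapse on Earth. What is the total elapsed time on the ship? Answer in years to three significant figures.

τ = 98.9 years

Leg 1: γ = 1/√(1 − 0.515²) = 1/√0.7348 = 1.167; τ_1 = 45.7/1.167 = 39.17 years.
Leg 2: β = 0.4075; γ = 1/√(1 − 0.4075²) = 1/√0.8339 = 1.095; τ_2 = 44.2/1.095 = 40.36 years.
Leg 3: β = 0.939; γ = 1/√(1 − 0.939²) = 1/√0.1183 = 2.908; τ_3 = 56.3/2.908 = 19.36 years.
Total: 39.17 + 40.36 + 19.36 years.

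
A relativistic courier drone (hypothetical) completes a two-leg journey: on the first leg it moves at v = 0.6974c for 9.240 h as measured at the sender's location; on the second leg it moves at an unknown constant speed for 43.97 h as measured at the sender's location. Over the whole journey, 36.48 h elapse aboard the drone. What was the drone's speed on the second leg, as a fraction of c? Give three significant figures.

Leg 1: γ = 1/√(1 − 0.6974²) = 1/√0.5136 = 1.395; τ_1 = 9.240/1.395 = 6.622 h.
Leg 2: speed unknown; τ_2 = 43.97/γ_2.
Total proper time: 6.622 + τ_2 = 36.48, so τ_2 = 36.48 − 6.622 = 29.86 h.
γ_2 = 43.97/29.86 = 1.473; β = √(1 − 1/γ²) = √0.5389.

β = 0.734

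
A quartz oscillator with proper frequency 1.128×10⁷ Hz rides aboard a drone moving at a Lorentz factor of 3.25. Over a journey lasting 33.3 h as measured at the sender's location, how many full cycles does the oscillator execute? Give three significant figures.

N = 4.16×10¹¹

γ = 3.25
The oscillator's own cycle count is N = f × τ where τ is the proper time aboard the drone. τ = Δt/γ = 33.3/3.250 = 10.25 h = 3.689×10⁴ s.
N = 1.128×10⁷ × 3.689×10⁴ = 4.161×10¹¹.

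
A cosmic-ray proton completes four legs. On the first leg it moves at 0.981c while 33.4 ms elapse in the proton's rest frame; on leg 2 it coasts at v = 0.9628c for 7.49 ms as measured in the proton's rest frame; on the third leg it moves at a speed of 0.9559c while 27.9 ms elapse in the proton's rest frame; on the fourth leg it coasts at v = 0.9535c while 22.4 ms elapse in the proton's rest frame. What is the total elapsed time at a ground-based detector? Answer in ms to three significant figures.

Δt = 369 ms

Leg 1: γ = 1/√(1 − 0.981²) = 1/√0.03764 = 5.154; Δt_1 = 5.154 × 33.4 = 172.2 ms.
Leg 2: γ = 1/√(1 − 0.9628²) = 1/√0.07302 = 3.701; Δt_2 = 3.701 × 7.49 = 27.72 ms.
Leg 3: γ = 1/√(1 − 0.9559²) = 1/√0.08626 = 3.405; Δt_3 = 3.405 × 27.9 = 95.00 ms.
Leg 4: γ = 1/√(1 − 0.9535²) = 1/√0.09084 = 3.318; Δt_4 = 3.318 × 22.4 = 74.32 ms.
Total: 172.2 + 27.72 + 95.00 + 74.32 ms.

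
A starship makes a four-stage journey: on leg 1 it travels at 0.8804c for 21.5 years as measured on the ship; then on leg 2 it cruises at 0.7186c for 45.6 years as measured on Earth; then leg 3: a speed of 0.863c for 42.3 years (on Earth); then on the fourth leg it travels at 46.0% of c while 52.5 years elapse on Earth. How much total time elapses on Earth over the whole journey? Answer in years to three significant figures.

Leg 1: γ = 1/√(1 − 0.8804²) = 1/√0.2249 = 2.109; Δt_1 = 2.109 × 21.5 = 45.34 years.
Leg 2: 45.6 years is already measured on Earth.
Leg 3: 42.3 years is already measured on Earth.
Leg 4: 52.5 years is already measured on Earth.
Total: 45.34 + 45.60 + 42.30 + 52.50 years.

Δt = 186 years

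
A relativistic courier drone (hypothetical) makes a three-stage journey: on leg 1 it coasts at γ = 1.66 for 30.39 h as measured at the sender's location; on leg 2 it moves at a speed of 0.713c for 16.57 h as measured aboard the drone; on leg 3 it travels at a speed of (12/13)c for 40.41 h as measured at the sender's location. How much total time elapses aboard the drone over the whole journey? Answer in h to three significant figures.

Leg 1: γ = 1.66; τ_1 = 30.39/1.660 = 18.31 h.
Leg 2: 16.57 h is already measured aboard the drone.
Leg 3: γ = 1/√(1 − (12/13)²) = 13/5 = 2.600; τ_3 = 40.41/2.600 = 15.54 h.
Total: 18.31 + 16.57 + 15.54 h.

τ = 50.4 h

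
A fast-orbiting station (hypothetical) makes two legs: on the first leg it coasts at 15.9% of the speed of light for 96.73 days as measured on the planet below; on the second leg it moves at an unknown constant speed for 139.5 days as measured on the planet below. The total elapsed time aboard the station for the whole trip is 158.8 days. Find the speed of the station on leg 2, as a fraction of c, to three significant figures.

Leg 1: β = 0.159; γ = 1/√(1 − 0.159²) = 1/√0.9747 = 1.013; τ_1 = 96.73/1.013 = 95.50 days.
Leg 2: speed unknown; τ_2 = 139.5/γ_2.
Total proper time: 95.50 + τ_2 = 158.8, so τ_2 = 158.8 − 95.50 = 63.30 days.
γ_2 = 139.5/63.30 = 2.204; β = √(1 − 1/γ²) = √0.7941.

β = 0.891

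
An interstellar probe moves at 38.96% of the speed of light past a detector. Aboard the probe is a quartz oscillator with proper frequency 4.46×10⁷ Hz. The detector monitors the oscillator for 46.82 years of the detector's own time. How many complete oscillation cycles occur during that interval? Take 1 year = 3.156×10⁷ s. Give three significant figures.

N = 6.07×10¹⁶

β = 0.3896; γ = 1/√(1 − 0.3896²) = 1/√0.8482 = 1.086
During 46.82 years of lab time, the oscillator's proper time advances by τ = Δt/γ = 46.82/1.086 = 43.12 years = 1.361×10⁹ s.
N = f × τ = 4.46×10⁷ × 1.361×10⁹ = 6.070×10¹⁶.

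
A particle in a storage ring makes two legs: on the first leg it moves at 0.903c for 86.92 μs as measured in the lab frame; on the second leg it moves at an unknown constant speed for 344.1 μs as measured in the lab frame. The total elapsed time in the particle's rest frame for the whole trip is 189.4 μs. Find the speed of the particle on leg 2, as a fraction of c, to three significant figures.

Leg 1: γ = 1/√(1 − 0.903²) = 1/√0.1846 = 2.328; τ_1 = 86.92/2.328 = 37.34 μs.
Leg 2: speed unknown; τ_2 = 344.1/γ_2.
Total proper time: 37.34 + τ_2 = 189.4, so τ_2 = 189.4 − 37.34 = 152.1 μs.
γ_2 = 344.1/152.1 = 2.263; β = √(1 − 1/γ²) = √0.8047.

β = 0.897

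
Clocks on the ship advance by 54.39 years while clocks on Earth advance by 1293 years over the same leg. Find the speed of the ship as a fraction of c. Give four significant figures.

The proper time is measured on the ship (both events occur at the ship's location); Δt is measured on Earth. γ = Δt/τ = 1293/54.39 = 23.77.
β = √(1 − 1/γ²) = √(1 − 0.001769) = √0.9982

β = 0.9991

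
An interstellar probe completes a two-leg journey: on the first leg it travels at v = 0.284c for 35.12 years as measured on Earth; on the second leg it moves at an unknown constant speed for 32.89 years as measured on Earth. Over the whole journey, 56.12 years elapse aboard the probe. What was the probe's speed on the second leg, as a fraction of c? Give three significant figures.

Leg 1: γ = 1/√(1 − 0.284²) = 1/√0.9193 = 1.043; τ_1 = 35.12/1.043 = 33.67 years.
Leg 2: speed unknown; τ_2 = 32.89/γ_2.
Total proper time: 33.67 + τ_2 = 56.12, so τ_2 = 56.12 − 33.67 = 22.45 years.
γ_2 = 32.89/22.45 = 1.465; β = √(1 − 1/γ²) = √0.5342.

β = 0.731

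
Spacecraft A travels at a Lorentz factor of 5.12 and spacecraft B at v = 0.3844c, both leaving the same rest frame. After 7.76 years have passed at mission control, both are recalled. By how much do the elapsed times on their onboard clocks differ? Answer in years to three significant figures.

A: γ = 5.12; τ_A = 7.76/5.120 = 1.516 years.
B: γ = 1/√(1 − 0.3844²) = 1/√0.8522 = 1.083; τ_B = 7.76/1.083 = 7.164 years.

|τ_A − τ_B| = 5.65 years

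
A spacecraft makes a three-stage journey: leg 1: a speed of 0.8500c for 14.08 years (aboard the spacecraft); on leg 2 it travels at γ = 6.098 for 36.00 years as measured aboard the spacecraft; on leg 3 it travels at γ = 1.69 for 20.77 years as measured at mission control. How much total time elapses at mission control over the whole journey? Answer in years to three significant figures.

Leg 1: γ = 1/√(1 − 0.8500²) = 1/√0.2775 = 1.898; Δt_1 = 1.898 × 14.08 = 26.73 years.
Leg 2: γ = 6.098; Δt_2 = 6.098 × 36.00 = 219.5 years.
Leg 3: 20.77 years is already measured at mission control.
Total: 26.73 + 219.5 + 20.77 years.

Δt = 267 years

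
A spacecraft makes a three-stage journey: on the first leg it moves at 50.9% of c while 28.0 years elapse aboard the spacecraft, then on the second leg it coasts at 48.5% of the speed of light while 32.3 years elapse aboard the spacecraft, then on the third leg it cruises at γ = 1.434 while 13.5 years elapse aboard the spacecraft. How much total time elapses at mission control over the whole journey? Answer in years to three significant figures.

Leg 1: β = 0.509; γ = 1/√(1 − 0.509²) = 1/√0.7409 = 1.162; Δt_1 = 1.162 × 28.0 = 32.53 years.
Leg 2: β = 0.485; γ = 1/√(1 − 0.485²) = 1/√0.7648 = 1.143; Δt_2 = 1.143 × 32.3 = 36.93 years.
Leg 3: γ = 1.434; Δt_3 = 1.434 × 13.5 = 19.36 years.
Total: 32.53 + 36.93 + 19.36 years.

Δt = 88.8 years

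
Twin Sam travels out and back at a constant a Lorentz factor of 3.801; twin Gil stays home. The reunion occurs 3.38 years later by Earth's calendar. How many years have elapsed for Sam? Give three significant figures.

γ = 3.801
Sam's clock measures proper time along the trip: τ = Δt/γ = 3.38/3.801 years.

τ = 0.889 years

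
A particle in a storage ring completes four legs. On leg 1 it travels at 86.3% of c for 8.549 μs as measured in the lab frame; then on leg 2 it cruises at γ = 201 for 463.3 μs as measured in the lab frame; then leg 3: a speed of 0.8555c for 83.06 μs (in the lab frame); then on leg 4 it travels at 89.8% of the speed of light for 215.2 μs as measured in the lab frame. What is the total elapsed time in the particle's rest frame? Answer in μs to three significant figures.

Leg 1: β = 0.863; γ = 1/√(1 − 0.863²) = 1/√0.2552 = 1.979; τ_1 = 8.549/1.979 = 4.319 μs.
Leg 2: γ = 201; τ_2 = 463.3/201.0 = 2.305 μs.
Leg 3: γ = 1/√(1 − 0.8555²) = 1/√0.2681 = 1.931; τ_3 = 83.06/1.931 = 43.01 μs.
Leg 4: β = 0.898; γ = 1/√(1 − 0.898²) = 1/√0.1936 = 2.273; τ_4 = 215.2/2.273 = 94.69 μs.
Total: 4.319 + 2.305 + 43.01 + 94.69 μs.

τ = 144 μs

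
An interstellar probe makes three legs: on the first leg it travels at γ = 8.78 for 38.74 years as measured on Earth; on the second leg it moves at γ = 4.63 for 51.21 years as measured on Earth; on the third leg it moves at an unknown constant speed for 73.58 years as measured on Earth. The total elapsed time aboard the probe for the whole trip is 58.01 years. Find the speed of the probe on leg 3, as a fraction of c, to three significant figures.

Leg 1: γ = 8.78; τ_1 = 38.74/8.780 = 4.412 years.
Leg 2: γ = 4.63; τ_2 = 51.21/4.630 = 11.06 years.
Leg 3: speed unknown; τ_3 = 73.58/γ_3.
Total proper time: 4.412 + 11.06 + τ_3 = 58.01, so τ_3 = 58.01 − 15.47 = 42.54 years.
γ_3 = 73.58/42.54 = 1.730; β = √(1 − 1/γ²) = √0.6658.

β = 0.816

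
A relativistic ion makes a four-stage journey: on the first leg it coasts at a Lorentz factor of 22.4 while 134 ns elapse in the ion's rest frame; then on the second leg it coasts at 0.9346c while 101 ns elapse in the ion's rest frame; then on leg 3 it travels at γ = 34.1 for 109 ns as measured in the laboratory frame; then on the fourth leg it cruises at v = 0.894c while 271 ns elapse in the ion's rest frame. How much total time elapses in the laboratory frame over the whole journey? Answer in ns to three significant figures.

Leg 1: γ = 22.4; Δt_1 = 22.40 × 134 = 3002 ns.
Leg 2: γ = 1/√(1 − 0.9346²) = 1/√0.1265 = 2.811; Δt_2 = 2.811 × 101 = 283.9 ns.
Leg 3: 109 ns is already measured in the laboratory frame.
Leg 4: γ = 1/√(1 − 0.894²) = 1/√0.2008 = 2.232; Δt_4 = 2.232 × 271 = 604.8 ns.
Total: 3002 + 283.9 + 109.0 + 604.8 ns.

Δt = 4000 ns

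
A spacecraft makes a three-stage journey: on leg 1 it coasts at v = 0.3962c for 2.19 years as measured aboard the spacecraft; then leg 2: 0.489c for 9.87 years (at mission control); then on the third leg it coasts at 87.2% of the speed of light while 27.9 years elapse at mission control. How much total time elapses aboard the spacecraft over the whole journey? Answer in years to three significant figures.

τ = 24.5 years

Leg 1: 2.19 years is already measured aboard the spacecraft.
Leg 2: γ = 1/√(1 − 0.489²) = 1/√0.7609 = 1.146; τ_2 = 9.87/1.146 = 8.609 years.
Leg 3: β = 0.872; γ = 1/√(1 − 0.872²) = 1/√0.2396 = 2.043; τ_3 = 27.9/2.043 = 13.66 years.
Total: 2.190 + 8.609 + 13.66 years.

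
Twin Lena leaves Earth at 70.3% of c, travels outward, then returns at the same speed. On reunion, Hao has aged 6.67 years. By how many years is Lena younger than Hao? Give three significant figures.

Δt − τ = 1.93 years

β = 0.703; γ = 1/√(1 − 0.703²) = 1/√0.5058 = 1.406
Lena's elapsed proper time: τ = 6.67/1.406 = 4.744 years.
Age gap = Δt − τ = 6.67 − 4.744 years.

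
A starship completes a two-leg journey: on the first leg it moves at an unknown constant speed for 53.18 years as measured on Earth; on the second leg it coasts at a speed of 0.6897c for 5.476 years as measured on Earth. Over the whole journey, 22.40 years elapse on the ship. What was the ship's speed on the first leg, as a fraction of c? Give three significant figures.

Leg 1: speed unknown; τ_1 = 53.18/γ_1.
Leg 2: γ = 1/√(1 − 0.6897²) = 1/√0.5243 = 1.381; τ_2 = 5.476/1.381 = 3.965 years.
Total proper time: τ_1 + 3.965 = 22.40, so τ_1 = 22.40 − 3.965 = 18.43 years.
γ_1 = 53.18/18.43 = 2.885; β = √(1 − 1/γ²) = √0.8798.

β = 0.938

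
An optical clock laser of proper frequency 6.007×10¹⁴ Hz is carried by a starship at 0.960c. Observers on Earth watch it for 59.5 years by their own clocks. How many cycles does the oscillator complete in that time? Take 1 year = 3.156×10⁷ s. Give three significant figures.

N = 3.16×10²³

γ = 1/√(1 − 0.960²) = 25/7 ≈ 3.571
During 59.5 years of lab time, the oscillator's proper time advances by τ = Δt/γ = 59.5/3.571 = 16.66 years = 5.258×10⁸ s.
N = f × τ = 6.007×10¹⁴ × 5.258×10⁸ = 3.158×10²³.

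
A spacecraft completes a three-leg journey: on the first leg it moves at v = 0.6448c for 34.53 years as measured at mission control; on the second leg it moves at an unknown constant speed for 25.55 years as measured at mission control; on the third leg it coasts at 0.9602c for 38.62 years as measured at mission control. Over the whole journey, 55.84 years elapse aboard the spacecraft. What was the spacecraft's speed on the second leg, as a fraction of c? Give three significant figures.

β = 0.683

Leg 1: γ = 1/√(1 − 0.6448²) = 1/√0.5842 = 1.308; τ_1 = 34.53/1.308 = 26.39 years.
Leg 2: speed unknown; τ_2 = 25.55/γ_2.
Leg 3: γ = 1/√(1 − 0.9602²) = 1/√0.07802 = 3.580; τ_3 = 38.62/3.580 = 10.79 years.
Total proper time: 26.39 + τ_2 + 10.79 = 55.84, so τ_2 = 55.84 − 37.18 = 18.66 years.
γ_2 = 25.55/18.66 = 1.369; β = √(1 − 1/γ²) = √0.4666.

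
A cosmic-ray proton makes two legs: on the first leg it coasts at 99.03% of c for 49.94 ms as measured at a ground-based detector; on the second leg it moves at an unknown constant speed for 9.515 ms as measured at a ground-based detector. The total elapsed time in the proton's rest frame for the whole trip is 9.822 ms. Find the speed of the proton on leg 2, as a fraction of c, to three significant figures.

β = 0.953

Leg 1: β = 0.9903; γ = 1/√(1 − 0.9903²) = 1/√0.01931 = 7.197; τ_1 = 49.94/7.197 = 6.939 ms.
Leg 2: speed unknown; τ_2 = 9.515/γ_2.
Total proper time: 6.939 + τ_2 = 9.822, so τ_2 = 9.822 − 6.939 = 2.883 ms.
γ_2 = 9.515/2.883 = 3.300; β = √(1 − 1/γ²) = √0.9082.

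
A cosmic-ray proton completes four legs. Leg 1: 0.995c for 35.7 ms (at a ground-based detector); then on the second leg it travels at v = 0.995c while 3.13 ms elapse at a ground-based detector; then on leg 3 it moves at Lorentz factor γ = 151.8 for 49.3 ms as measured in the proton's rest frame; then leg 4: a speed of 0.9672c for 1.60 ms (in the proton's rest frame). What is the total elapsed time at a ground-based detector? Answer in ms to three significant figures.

Δt = 7530 ms

Leg 1: 35.7 ms is already measured at a ground-based detector.
Leg 2: 3.13 ms is already measured at a ground-based detector.
Leg 3: γ = 151.8; Δt_3 = 151.8 × 49.3 = 7484 ms.
Leg 4: γ = 1/√(1 − 0.9672²) = 1/√0.06452 = 3.937; Δt_4 = 3.937 × 1.60 = 6.299 ms.
Total: 35.70 + 3.130 + 7484 + 6.299 ms.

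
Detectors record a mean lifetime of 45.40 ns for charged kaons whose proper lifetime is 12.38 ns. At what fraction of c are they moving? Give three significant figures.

β = 0.962

γ = Δt/τ₀ = 45.40/12.38 = 3.667
β = √(1 − 1/γ²) = √(1 − 0.07436) = √0.9256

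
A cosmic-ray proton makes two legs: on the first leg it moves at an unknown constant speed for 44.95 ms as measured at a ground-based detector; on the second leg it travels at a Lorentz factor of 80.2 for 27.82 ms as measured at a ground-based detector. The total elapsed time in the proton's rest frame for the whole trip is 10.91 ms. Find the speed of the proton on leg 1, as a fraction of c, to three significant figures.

Leg 1: speed unknown; τ_1 = 44.95/γ_1.
Leg 2: γ = 80.2; τ_2 = 27.82/80.20 = 0.3469 ms.
Total proper time: τ_1 + 0.3469 = 10.91, so τ_1 = 10.91 − 0.3469 = 10.56 ms.
γ_1 = 44.95/10.56 = 4.255; β = √(1 − 1/γ²) = √0.9448.

β = 0.972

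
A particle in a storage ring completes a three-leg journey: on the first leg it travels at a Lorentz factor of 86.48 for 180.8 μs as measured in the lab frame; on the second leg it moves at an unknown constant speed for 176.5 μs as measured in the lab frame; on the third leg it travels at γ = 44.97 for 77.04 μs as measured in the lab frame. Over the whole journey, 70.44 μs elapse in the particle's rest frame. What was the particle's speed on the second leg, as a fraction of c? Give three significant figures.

β = 0.926

Leg 1: γ = 86.48; τ_1 = 180.8/86.48 = 2.091 μs.
Leg 2: speed unknown; τ_2 = 176.5/γ_2.
Leg 3: γ = 44.97; τ_3 = 77.04/44.97 = 1.713 μs.
Total proper time: 2.091 + τ_2 + 1.713 = 70.44, so τ_2 = 70.44 − 3.804 = 66.64 μs.
γ_2 = 176.5/66.64 = 2.649; β = √(1 − 1/γ²) = √0.8575.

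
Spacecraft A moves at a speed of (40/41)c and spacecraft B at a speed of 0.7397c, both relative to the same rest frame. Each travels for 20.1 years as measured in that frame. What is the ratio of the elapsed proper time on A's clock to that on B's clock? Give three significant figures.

A: γ = 1/√(1 − (40/41)²) = 41/9 ≈ 4.556. B: γ = 1/√(1 − 0.7397²) = 1/√0.4528 = 1.486.
τ_A/τ_B = γ_B/γ_A = 1.486/4.556 = 0.3262, so τ_A/τ_B = 0.3262.

τ_A/τ_B = 0.326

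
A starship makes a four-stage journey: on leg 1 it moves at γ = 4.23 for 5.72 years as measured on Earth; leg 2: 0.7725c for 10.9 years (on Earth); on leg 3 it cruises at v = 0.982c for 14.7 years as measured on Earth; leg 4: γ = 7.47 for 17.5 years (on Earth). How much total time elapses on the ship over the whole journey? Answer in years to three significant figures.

τ = 13.4 years

Leg 1: γ = 4.23; τ_1 = 5.72/4.230 = 1.352 years.
Leg 2: γ = 1/√(1 − 0.7725²) = 1/√0.4032 = 1.575; τ_2 = 10.9/1.575 = 6.922 years.
Leg 3: γ = 1/√(1 − 0.982²) = 1/√0.03568 = 5.294; τ_3 = 14.7/5.294 = 2.777 years.
Leg 4: γ = 7.47; τ_4 = 17.5/7.470 = 2.343 years.
Total: 1.352 + 6.922 + 2.777 + 2.343 years.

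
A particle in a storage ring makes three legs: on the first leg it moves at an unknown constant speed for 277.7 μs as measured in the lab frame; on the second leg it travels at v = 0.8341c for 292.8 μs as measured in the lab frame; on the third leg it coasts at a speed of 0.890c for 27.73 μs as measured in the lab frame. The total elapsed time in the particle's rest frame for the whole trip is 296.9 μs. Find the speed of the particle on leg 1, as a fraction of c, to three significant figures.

β = 0.897

Leg 1: speed unknown; τ_1 = 277.7/γ_1.
Leg 2: γ = 1/√(1 − 0.8341²) = 1/√0.3043 = 1.813; τ_2 = 292.8/1.813 = 161.5 μs.
Leg 3: γ = 1/√(1 − 0.890²) = 1/√0.2079 = 2.193; τ_3 = 27.73/2.193 = 12.64 μs.
Total proper time: τ_1 + 161.5 + 12.64 = 296.9, so τ_1 = 296.9 − 174.2 = 122.7 μs.
γ_1 = 277.7/122.7 = 2.262; β = √(1 − 1/γ²) = √0.8046.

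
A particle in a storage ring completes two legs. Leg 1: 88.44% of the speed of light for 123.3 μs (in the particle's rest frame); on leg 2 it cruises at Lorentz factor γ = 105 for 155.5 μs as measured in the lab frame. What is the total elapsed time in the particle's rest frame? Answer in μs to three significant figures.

Leg 1: 123.3 μs is already measured in the particle's rest frame.
Leg 2: γ = 105; τ_2 = 155.5/105.0 = 1.481 μs.
Total: 123.3 + 1.481 μs.

τ = 125 μs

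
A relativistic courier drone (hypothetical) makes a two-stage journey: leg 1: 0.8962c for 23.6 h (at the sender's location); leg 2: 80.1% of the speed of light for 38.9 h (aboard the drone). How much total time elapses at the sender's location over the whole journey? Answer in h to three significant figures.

Leg 1: 23.6 h is already measured at the sender's location.
Leg 2: β = 0.801; γ = 1/√(1 − 0.801²) = 1/√0.3584 = 1.670; Δt_2 = 1.670 × 38.9 = 64.98 h.
Total: 23.60 + 64.98 h.

Δt = 88.6 h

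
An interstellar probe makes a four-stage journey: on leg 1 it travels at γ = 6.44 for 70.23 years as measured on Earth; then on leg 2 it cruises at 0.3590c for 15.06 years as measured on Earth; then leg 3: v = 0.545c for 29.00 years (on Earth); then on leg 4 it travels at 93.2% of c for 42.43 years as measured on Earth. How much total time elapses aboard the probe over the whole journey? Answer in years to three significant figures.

Leg 1: γ = 6.44; τ_1 = 70.23/6.440 = 10.91 years.
Leg 2: γ = 1/√(1 − 0.3590²) = 1/√0.8711 = 1.071; τ_2 = 15.06/1.071 = 14.06 years.
Leg 3: γ = 1/√(1 − 0.545²) = 1/√0.7030 = 1.193; τ_3 = 29.00/1.193 = 24.31 years.
Leg 4: β = 0.932; γ = 1/√(1 − 0.932²) = 1/√0.1314 = 2.759; τ_4 = 42.43/2.759 = 15.38 years.
Total: 10.91 + 14.06 + 24.31 + 15.38 years.

τ = 64.7 years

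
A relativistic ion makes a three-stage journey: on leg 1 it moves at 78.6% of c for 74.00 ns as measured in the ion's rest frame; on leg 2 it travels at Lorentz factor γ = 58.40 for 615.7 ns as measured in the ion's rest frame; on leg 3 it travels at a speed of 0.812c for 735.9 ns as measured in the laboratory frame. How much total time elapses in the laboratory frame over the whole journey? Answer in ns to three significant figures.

Leg 1: β = 0.786; γ = 1/√(1 − 0.786²) = 1/√0.3822 = 1.618; Δt_1 = 1.618 × 74.00 = 119.7 ns.
Leg 2: γ = 58.40; Δt_2 = 58.40 × 615.7 = 3.596×10⁴ ns.
Leg 3: 735.9 ns is already measured in the laboratory frame.
Total: 119.7 + 3.596×10⁴ + 735.9 ns.

Δt = 3.68×10⁴ ns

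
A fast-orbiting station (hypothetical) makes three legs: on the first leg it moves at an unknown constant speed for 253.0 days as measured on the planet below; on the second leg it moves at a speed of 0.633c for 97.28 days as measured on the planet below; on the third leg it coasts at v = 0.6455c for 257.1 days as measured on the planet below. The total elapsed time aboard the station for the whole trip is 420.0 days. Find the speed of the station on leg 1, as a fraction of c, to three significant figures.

β = 0.810

Leg 1: speed unknown; τ_1 = 253.0/γ_1.
Leg 2: γ = 1/√(1 − 0.633²) = 1/√0.5993 = 1.292; τ_2 = 97.28/1.292 = 75.31 days.
Leg 3: γ = 1/√(1 − 0.6455²) = 1/√0.5833 = 1.309; τ_3 = 257.1/1.309 = 196.4 days.
Total proper time: τ_1 + 75.31 + 196.4 = 420.0, so τ_1 = 420.0 − 271.7 = 148.3 days.
γ_1 = 253.0/148.3 = 1.706; β = √(1 − 1/γ²) = √0.6563.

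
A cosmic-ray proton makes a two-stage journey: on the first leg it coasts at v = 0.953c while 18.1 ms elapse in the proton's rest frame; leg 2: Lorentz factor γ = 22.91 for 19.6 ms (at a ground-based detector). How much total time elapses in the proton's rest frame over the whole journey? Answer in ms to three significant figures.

τ = 19.0 ms

Leg 1: 18.1 ms is already measured in the proton's rest frame.
Leg 2: γ = 22.91; τ_2 = 19.6/22.91 = 0.8555 ms.
Total: 18.10 + 0.8555 ms.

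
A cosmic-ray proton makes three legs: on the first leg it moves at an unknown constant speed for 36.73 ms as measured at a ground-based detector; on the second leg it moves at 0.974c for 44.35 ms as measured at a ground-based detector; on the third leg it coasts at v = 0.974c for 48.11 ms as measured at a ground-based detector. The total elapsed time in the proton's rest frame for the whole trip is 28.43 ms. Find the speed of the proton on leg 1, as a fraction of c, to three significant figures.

Leg 1: speed unknown; τ_1 = 36.73/γ_1.
Leg 2: γ = 1/√(1 − 0.974²) = 1/√0.05132 = 4.414; τ_2 = 44.35/4.414 = 10.05 ms.
Leg 3: γ = 1/√(1 − 0.974²) = 1/√0.05132 = 4.414; τ_3 = 48.11/4.414 = 10.90 ms.
Total proper time: τ_1 + 10.05 + 10.90 = 28.43, so τ_1 = 28.43 − 20.95 = 7.483 ms.
γ_1 = 36.73/7.483 = 4.908; β = √(1 − 1/γ²) = √0.9585.

β = 0.979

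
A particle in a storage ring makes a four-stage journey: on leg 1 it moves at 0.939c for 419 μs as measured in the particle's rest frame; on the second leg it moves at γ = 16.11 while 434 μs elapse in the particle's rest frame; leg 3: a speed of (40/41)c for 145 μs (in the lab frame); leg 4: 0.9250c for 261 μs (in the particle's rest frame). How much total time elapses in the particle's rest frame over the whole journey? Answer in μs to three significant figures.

Leg 1: 419 μs is already measured in the particle's rest frame.
Leg 2: 434 μs is already measured in the particle's rest frame.
Leg 3: γ = 1/√(1 − (40/41)²) = 41/9 ≈ 4.556; τ_3 = 145/4.556 = 31.83 μs.
Leg 4: 261 μs is already measured in the particle's rest frame.
Total: 419.0 + 434.0 + 31.83 + 261.0 μs.

τ = 1150 μs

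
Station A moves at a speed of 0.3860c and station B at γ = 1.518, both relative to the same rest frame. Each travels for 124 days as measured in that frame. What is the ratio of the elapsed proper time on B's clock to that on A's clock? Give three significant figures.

A: γ = 1/√(1 − 0.3860²) = 1/√0.8510 = 1.084. B: γ = 1.518.
τ_A/τ_B = γ_B/γ_A = 1.518/1.084 = 1.400, so τ_B/τ_A = 0.7141.

τ_B/τ_A = 0.714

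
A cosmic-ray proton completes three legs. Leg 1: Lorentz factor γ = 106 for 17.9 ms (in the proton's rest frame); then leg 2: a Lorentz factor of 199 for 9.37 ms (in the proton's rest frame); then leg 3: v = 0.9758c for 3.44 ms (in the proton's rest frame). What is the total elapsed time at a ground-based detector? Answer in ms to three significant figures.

Leg 1: γ = 106; Δt_1 = 106.0 × 17.9 = 1897 ms.
Leg 2: γ = 199; Δt_2 = 199.0 × 9.37 = 1865 ms.
Leg 3: γ = 1/√(1 − 0.9758²) = 1/√0.04781 = 4.573; Δt_3 = 4.573 × 3.44 = 15.73 ms.
Total: 1897 + 1865 + 15.73 ms.

Δt = 3780 ms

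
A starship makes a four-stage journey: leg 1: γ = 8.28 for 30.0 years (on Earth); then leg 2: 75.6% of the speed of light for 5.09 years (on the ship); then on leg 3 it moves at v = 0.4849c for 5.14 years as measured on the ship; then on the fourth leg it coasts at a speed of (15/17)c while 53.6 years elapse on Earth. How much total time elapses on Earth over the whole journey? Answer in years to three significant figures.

Δt = 97.3 years

Leg 1: 30.0 years is already measured on Earth.
Leg 2: β = 0.756; γ = 1/√(1 − 0.756²) = 1/√0.4285 = 1.528; Δt_2 = 1.528 × 5.09 = 7.776 years.
Leg 3: γ = 1/√(1 − 0.4849²) = 1/√0.7649 = 1.143; Δt_3 = 1.143 × 5.14 = 5.877 years.
Leg 4: 53.6 years is already measured on Earth.
Total: 30.00 + 7.776 + 5.877 + 53.60 years.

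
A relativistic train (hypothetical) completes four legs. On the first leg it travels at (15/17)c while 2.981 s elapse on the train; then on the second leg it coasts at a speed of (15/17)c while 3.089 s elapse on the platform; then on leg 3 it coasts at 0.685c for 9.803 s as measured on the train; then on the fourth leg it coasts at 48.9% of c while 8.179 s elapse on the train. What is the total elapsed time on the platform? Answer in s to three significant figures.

Δt = 32.3 s

Leg 1: γ = 1/√(1 − (15/17)²) = 17/8 = 2.125; Δt_1 = 2.125 × 2.981 = 6.335 s.
Leg 2: 3.089 s is already measured on the platform.
Leg 3: γ = 1/√(1 − 0.685²) = 1/√0.5308 = 1.373; Δt_3 = 1.373 × 9.803 = 13.46 s.
Leg 4: β = 0.489; γ = 1/√(1 − 0.489²) = 1/√0.7609 = 1.146; Δt_4 = 1.146 × 8.179 = 9.377 s.
Total: 6.335 + 3.089 + 13.46 + 9.377 s.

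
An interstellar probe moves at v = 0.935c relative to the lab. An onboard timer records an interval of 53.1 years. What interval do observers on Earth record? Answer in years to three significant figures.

Δt = 150 years

γ = 1/√(1 − 0.935²) = 1/√0.1258 = 2.820
The interval measured aboard the probe is the proper time (both events occur at the same place in that frame); the lab-frame interval is Δt = γτ = 2.820 × 53.1 years.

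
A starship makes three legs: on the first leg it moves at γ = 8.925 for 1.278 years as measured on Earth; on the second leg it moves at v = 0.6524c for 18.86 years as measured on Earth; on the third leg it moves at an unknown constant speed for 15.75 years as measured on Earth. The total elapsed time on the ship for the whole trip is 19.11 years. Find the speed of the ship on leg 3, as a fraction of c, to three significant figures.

β = 0.955

Leg 1: γ = 8.925; τ_1 = 1.278/8.925 = 0.1432 years.
Leg 2: γ = 1/√(1 − 0.6524²) = 1/√0.5744 = 1.319; τ_2 = 18.86/1.319 = 14.29 years.
Leg 3: speed unknown; τ_3 = 15.75/γ_3.
Total proper time: 0.1432 + 14.29 + τ_3 = 19.11, so τ_3 = 19.11 − 14.44 = 4.673 years.
γ_3 = 15.75/4.673 = 3.370; β = √(1 − 1/γ²) = √0.9120.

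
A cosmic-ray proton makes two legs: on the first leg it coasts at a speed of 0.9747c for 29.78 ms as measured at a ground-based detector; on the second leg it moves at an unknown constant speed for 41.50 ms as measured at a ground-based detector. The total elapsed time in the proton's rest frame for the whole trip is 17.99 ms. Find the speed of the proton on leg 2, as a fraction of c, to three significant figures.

β = 0.962

Leg 1: γ = 1/√(1 − 0.9747²) = 1/√0.04996 = 4.474; τ_1 = 29.78/4.474 = 6.656 ms.
Leg 2: speed unknown; τ_2 = 41.50/γ_2.
Total proper time: 6.656 + τ_2 = 17.99, so τ_2 = 17.99 − 6.656 = 11.33 ms.
γ_2 = 41.50/11.33 = 3.662; β = √(1 − 1/γ²) = √0.9254.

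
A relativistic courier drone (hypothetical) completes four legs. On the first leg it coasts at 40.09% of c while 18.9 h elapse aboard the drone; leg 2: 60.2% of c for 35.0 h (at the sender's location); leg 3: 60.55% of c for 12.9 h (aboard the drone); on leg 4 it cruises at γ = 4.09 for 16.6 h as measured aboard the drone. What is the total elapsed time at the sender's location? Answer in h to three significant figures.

Δt = 140 h

Leg 1: β = 0.4009; γ = 1/√(1 − 0.4009²) = 1/√0.8393 = 1.092; Δt_1 = 1.092 × 18.9 = 20.63 h.
Leg 2: 35.0 h is already measured at the sender's location.
Leg 3: β = 0.6055; γ = 1/√(1 − 0.6055²) = 1/√0.6334 = 1.257; Δt_3 = 1.257 × 12.9 = 16.21 h.
Leg 4: γ = 4.09; Δt_4 = 4.090 × 16.6 = 67.89 h.
Total: 20.63 + 35.00 + 16.21 + 67.89 h.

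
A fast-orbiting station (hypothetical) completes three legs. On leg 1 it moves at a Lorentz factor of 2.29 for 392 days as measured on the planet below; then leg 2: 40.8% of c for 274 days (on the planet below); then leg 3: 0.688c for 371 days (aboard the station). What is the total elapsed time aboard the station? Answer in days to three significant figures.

τ = 792 days

Leg 1: γ = 2.29; τ_1 = 392/2.290 = 171.2 days.
Leg 2: β = 0.408; γ = 1/√(1 − 0.408²) = 1/√0.8335 = 1.095; τ_2 = 274/1.095 = 250.2 days.
Leg 3: 371 days is already measured aboard the station.
Total: 171.2 + 250.2 + 371.0 days.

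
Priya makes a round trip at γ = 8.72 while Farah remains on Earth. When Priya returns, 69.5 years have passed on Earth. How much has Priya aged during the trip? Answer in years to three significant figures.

γ = 8.72
Priya's clock measures proper time along the trip: τ = Δt/γ = 69.5/8.720 years.

τ = 7.97 years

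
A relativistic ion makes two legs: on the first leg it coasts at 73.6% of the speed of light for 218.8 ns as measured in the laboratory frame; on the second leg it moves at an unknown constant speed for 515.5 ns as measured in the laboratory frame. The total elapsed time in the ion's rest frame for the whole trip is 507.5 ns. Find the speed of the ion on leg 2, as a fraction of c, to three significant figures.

Leg 1: β = 0.736; γ = 1/√(1 − 0.736²) = 1/√0.4583 = 1.477; τ_1 = 218.8/1.477 = 148.1 ns.
Leg 2: speed unknown; τ_2 = 515.5/γ_2.
Total proper time: 148.1 + τ_2 = 507.5, so τ_2 = 507.5 − 148.1 = 359.4 ns.
γ_2 = 515.5/359.4 = 1.434; β = √(1 − 1/γ²) = √0.5140.

β = 0.717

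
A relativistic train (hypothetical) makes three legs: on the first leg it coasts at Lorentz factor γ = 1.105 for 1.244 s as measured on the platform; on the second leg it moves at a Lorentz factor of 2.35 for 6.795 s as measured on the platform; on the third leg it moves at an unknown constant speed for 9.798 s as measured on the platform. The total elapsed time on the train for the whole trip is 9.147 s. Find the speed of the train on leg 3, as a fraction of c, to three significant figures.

β = 0.852

Leg 1: γ = 1.105; τ_1 = 1.244/1.105 = 1.126 s.
Leg 2: γ = 2.35; τ_2 = 6.795/2.350 = 2.891 s.
Leg 3: speed unknown; τ_3 = 9.798/γ_3.
Total proper time: 1.126 + 2.891 + τ_3 = 9.147, so τ_3 = 9.147 − 4.017 = 5.130 s.
γ_3 = 9.798/5.130 = 1.910; β = √(1 − 1/γ²) = √0.7259.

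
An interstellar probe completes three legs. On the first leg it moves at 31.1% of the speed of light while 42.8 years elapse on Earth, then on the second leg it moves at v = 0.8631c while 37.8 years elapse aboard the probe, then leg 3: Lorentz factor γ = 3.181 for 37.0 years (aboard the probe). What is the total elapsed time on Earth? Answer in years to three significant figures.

Leg 1: 42.8 years is already measured on Earth.
Leg 2: γ = 1/√(1 − 0.8631²) = 1/√0.2551 = 1.980; Δt_2 = 1.980 × 37.8 = 74.85 years.
Leg 3: γ = 3.181; Δt_3 = 3.181 × 37.0 = 117.7 years.
Total: 42.80 + 74.85 + 117.7 years.

Δt = 235 years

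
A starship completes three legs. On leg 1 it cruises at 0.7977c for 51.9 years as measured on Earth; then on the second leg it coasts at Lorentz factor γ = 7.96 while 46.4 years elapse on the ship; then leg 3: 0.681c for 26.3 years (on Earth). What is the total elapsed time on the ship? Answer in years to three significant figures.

Leg 1: γ = 1/√(1 − 0.7977²) = 1/√0.3637 = 1.658; τ_1 = 51.9/1.658 = 31.30 years.
Leg 2: 46.4 years is already measured on the ship.
Leg 3: γ = 1/√(1 − 0.681²) = 1/√0.5362 = 1.366; τ_3 = 26.3/1.366 = 19.26 years.
Total: 31.30 + 46.40 + 19.26 years.

τ = 97.0 years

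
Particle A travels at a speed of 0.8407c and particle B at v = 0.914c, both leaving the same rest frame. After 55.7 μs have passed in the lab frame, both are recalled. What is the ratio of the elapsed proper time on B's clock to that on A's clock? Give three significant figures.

A: γ = 1/√(1 − 0.8407²) = 1/√0.2932 = 1.847. B: γ = 1/√(1 − 0.914²) = 1/√0.1646 = 2.465.
τ_A/τ_B = γ_B/γ_A = 2.465/1.847 = 1.335, so τ_B/τ_A = 0.7492.

τ_B/τ_A = 0.749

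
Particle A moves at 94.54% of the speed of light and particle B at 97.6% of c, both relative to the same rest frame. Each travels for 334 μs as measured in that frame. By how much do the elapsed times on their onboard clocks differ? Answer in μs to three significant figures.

|τ_A − τ_B| = 36.1 μs

A: β = 0.9454; γ = 1/√(1 − 0.9454²) = 1/√0.1062 = 3.068; τ_A = 334/3.068 = 108.9 μs.
B: β = 0.976; γ = 1/√(1 − 0.976²) = 1/√0.04742 = 4.592; τ_B = 334/4.592 = 72.74 μs.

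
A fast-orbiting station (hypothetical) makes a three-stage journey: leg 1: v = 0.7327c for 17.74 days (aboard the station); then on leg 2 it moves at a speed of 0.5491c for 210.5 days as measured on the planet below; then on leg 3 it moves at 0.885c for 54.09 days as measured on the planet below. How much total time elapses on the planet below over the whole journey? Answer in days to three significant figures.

Leg 1: γ = 1/√(1 − 0.7327²) = 1/√0.4632 = 1.469; Δt_1 = 1.469 × 17.74 = 26.07 days.
Leg 2: 210.5 days is already measured on the planet below.
Leg 3: 54.09 days is already measured on the planet below.
Total: 26.07 + 210.5 + 54.09 days.

Δt = 291 days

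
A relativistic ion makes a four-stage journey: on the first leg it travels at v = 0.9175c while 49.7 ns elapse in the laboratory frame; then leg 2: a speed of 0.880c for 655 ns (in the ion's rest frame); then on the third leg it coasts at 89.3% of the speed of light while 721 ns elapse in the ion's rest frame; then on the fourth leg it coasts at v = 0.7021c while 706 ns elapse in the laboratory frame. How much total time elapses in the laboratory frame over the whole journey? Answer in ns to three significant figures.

Δt = 3740 ns

Leg 1: 49.7 ns is already measured in the laboratory frame.
Leg 2: γ = 1/√(1 − 0.880²) = 1/√0.2256 = 2.105; Δt_2 = 2.105 × 655 = 1379 ns.
Leg 3: β = 0.893; γ = 1/√(1 − 0.893²) = 1/√0.2026 = 2.222; Δt_3 = 2.222 × 721 = 1602 ns.
Leg 4: 706 ns is already measured in the laboratory frame.
Total: 49.70 + 1379 + 1602 + 706.0 ns.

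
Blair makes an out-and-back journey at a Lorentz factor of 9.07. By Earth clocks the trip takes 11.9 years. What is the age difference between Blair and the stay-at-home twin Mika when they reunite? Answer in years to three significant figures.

Δt − τ = 10.6 years

γ = 9.07
Blair's elapsed proper time: τ = 11.9/9.070 = 1.312 years.
Age gap = Δt − τ = 11.9 − 1.312 years.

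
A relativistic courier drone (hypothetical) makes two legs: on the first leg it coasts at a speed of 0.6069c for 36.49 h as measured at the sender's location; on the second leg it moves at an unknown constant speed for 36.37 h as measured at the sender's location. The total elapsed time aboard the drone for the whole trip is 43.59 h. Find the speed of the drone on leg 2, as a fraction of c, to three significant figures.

Leg 1: γ = 1/√(1 − 0.6069²) = 1/√0.6317 = 1.258; τ_1 = 36.49/1.258 = 29.00 h.
Leg 2: speed unknown; τ_2 = 36.37/γ_2.
Total proper time: 29.00 + τ_2 = 43.59, so τ_2 = 43.59 − 29.00 = 14.59 h.
γ_2 = 36.37/14.59 = 2.493; β = √(1 − 1/γ²) = √0.8391.

β = 0.916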